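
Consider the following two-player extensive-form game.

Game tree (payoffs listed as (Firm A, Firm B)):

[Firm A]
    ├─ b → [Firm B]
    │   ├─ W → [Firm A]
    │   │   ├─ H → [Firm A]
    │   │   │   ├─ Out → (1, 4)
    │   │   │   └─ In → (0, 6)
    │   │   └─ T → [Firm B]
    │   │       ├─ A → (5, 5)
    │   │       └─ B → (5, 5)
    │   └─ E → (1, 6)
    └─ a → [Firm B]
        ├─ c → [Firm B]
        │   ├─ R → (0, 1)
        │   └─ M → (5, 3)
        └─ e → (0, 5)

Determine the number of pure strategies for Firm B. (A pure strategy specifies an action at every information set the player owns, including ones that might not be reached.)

Firm B owns the node after b with actions {W, E} — two choices.
Firm B owns the node after a with actions {c, e} — two choices.
Firm B owns the node after a-c with actions {R, M} — two choices.
Firm B owns the node after b-W-T with actions {A, B} — two choices.
A pure strategy fixes one action at each information set independently, so the count is the product 2 × 2 × 2 × 2 = 16.

16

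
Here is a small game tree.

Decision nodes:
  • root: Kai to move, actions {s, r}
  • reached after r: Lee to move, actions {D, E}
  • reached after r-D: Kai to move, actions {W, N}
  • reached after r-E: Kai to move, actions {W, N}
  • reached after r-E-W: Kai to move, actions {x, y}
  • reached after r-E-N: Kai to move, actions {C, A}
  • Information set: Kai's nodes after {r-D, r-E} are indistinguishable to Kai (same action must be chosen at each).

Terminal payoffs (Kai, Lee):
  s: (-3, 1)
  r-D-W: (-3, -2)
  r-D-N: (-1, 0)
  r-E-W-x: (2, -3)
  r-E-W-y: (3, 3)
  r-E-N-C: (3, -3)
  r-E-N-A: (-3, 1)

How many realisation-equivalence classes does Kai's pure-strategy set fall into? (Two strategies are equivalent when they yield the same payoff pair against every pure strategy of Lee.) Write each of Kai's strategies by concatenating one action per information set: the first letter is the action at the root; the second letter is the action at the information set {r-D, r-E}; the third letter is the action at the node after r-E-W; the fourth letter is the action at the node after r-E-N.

5

Kai has 16 pure strategies: sWxC, sWxA, sWyC, sWyA, sNxC, sNxA, sNyC, sNyA, rWxC, rWxA, rWyC, rWyA, rNxC, rNxA, rNyC, rNyA. Columns: D, E.
{sWxC, sWxA, sWyC, sWyA, sNxC, sNxA, sNyC, sNyA} → row (-3,1) (-3,1)
{rWxC, rWxA} → row (-3,-2) (2,-3)
{rWyC, rWyA} → row (-3,-2) (3,3)
{rNxC, rNyC} → row (-1,0) (3,-3)
{rNxA, rNyA} → row (-1,0) (-3,1)
That's 5 distinct rows out of 16 strategies.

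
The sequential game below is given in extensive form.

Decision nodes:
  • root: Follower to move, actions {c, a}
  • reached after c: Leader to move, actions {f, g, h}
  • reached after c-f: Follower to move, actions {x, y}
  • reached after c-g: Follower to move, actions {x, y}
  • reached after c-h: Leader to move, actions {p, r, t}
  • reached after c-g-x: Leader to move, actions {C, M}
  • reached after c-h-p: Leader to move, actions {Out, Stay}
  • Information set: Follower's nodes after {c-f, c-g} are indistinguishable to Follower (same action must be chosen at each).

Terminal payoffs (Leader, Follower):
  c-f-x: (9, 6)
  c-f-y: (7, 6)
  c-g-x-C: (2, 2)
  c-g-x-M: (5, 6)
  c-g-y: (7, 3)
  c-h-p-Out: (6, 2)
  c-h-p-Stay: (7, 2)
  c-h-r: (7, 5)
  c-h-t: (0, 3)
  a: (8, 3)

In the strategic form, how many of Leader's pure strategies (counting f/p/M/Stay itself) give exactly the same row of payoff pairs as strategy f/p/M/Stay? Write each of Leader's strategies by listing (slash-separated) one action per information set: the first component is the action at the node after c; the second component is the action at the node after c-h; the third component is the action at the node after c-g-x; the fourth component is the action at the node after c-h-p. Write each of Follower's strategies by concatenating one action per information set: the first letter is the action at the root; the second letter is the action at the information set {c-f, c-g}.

12

Row for f/p/M/Stay (columns cx, cy, ax, ay): (9,6) (7,6) (8,3) (8,3).
Under f/p/M/Stay, Leader's choice at the node after c-h and at the node after c-g-x and at the node after c-h-p can never be reached regardless of what Follower does, so varying those choices leaves every outcome unchanged.
Holding the reachable choices fixed and varying the unreachable ones freely already gives 3 × 2 × 2 = 12 equivalent strategies.
No other strategy reproduces this row, so those 12 are the full class: f/p/C/Out, f/p/C/Stay, f/p/M/Out, f/p/M/Stay, f/r/C/Out, f/r/C/Stay, f/r/M/Out, f/r/M/Stay, f/t/C/Out, f/t/C/Stay, f/t/M/Out, f/t/M/Stay.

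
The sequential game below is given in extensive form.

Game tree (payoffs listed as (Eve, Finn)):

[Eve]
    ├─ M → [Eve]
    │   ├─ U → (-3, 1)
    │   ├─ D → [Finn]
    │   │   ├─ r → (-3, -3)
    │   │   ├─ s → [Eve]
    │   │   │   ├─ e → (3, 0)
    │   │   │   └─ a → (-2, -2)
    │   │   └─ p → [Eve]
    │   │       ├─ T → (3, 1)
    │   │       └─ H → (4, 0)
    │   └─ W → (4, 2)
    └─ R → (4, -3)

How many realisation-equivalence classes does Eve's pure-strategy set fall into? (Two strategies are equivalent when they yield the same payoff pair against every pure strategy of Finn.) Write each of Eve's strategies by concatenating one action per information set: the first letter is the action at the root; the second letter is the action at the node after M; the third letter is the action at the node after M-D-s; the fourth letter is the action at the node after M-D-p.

Eve has 24 pure strategies: MUeT, MUeH, MUaT, MUaH, MDeT, MDeH, MDaT, MDaH, MWeT, MWeH, MWaT, MWaH, RUeT, RUeH, RUaT, RUaH, RDeT, RDeH, RDaT, RDaH, RWeT, RWeH, RWaT, RWaH. Columns: r, s, p.
{MUeT, MUeH, MUaT, MUaH} → row (-3,1) (-3,1) (-3,1)
{MDeT} → row (-3,-3) (3,0) (3,1)
{MDeH} → row (-3,-3) (3,0) (4,0)
{MDaT} → row (-3,-3) (-2,-2) (3,1)
{MDaH} → row (-3,-3) (-2,-2) (4,0)
{MWeT, MWeH, MWaT, MWaH} → row (4,2) (4,2) (4,2)
{RUeT, RUeH, RUaT, RUaH, RDeT, RDeH, RDaT, RDaH, RWeT, RWeH, RWaT, RWaH} → row (4,-3) (4,-3) (4,-3)
That's 7 distinct rows out of 24 strategies.

7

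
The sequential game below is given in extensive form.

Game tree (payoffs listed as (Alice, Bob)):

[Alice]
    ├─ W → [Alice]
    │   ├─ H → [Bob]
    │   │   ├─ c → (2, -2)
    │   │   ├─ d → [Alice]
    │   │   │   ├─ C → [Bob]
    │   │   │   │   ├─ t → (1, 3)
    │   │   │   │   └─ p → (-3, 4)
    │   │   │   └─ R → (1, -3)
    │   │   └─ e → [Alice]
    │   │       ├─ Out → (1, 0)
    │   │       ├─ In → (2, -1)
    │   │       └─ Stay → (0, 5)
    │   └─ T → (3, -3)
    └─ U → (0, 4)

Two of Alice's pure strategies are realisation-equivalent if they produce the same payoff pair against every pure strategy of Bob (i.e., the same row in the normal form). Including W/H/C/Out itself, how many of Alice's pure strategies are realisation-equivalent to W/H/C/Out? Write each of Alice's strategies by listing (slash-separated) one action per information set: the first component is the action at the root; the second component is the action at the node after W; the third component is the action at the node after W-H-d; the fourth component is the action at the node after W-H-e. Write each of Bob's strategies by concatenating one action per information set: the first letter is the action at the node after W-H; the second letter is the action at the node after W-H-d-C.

Row for W/H/C/Out (columns ct, cp, dt, dp, et, ep): (2,-2) (2,-2) (1,3) (-3,4) (1,0) (1,0).
Every one of Alice's information sets is on the play path for some reply by Bob when Alice follows W/H/C/Out.
Changing the action at any of them therefore changes at least one column, so only W/H/C/Out itself gives this row.

1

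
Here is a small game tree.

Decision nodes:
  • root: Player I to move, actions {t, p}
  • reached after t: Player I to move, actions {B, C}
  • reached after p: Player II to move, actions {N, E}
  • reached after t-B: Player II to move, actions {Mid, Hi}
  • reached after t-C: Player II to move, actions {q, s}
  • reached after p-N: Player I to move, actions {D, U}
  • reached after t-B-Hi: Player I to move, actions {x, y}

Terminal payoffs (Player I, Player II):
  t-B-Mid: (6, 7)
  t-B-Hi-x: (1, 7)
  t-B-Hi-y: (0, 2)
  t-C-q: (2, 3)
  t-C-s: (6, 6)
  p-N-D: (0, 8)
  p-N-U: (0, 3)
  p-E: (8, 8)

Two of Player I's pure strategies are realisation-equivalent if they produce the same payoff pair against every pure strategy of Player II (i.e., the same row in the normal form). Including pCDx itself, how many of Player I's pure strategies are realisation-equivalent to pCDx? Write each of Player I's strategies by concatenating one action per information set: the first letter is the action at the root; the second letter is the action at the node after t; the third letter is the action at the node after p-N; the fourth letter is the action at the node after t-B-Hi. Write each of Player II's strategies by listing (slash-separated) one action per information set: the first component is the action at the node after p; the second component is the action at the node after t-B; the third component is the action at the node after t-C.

Row for pCDx (columns N/Mid/q, N/Mid/s, N/Hi/q, N/Hi/s, E/Mid/q, E/Mid/s, E/Hi/q, E/Hi/s): (0,8) (0,8) (0,8) (0,8) (8,8) (8,8) (8,8) (8,8).
Under pCDx, Player I's choice at the node after t and at the node after t-B-Hi can never be reached regardless of what Player II does, so varying those choices leaves every outcome unchanged.
Holding the reachable choices fixed and varying the unreachable ones freely already gives 2 × 2 = 4 equivalent strategies.
No other strategy reproduces this row, so those 4 are the full class: pBDx, pBDy, pCDx, pCDy.

4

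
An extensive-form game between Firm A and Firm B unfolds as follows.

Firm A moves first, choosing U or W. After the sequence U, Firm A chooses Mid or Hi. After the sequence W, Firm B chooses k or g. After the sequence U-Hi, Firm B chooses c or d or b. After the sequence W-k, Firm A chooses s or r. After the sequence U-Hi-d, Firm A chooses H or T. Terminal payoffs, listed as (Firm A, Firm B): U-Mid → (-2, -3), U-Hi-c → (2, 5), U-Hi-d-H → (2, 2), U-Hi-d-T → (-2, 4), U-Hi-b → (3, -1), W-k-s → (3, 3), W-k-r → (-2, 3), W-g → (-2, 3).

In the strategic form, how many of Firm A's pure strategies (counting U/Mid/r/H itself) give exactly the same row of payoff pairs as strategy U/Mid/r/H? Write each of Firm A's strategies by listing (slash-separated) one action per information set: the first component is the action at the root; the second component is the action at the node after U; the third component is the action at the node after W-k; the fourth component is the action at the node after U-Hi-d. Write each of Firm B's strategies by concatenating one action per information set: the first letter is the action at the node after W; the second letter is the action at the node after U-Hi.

Row for U/Mid/r/H (columns kc, kd, kb, gc, gd, gb): (-2,-3) (-2,-3) (-2,-3) (-2,-3) (-2,-3) (-2,-3).
Under U/Mid/r/H, Firm A's choice at the node after W-k and at the node after U-Hi-d can never be reached regardless of what Firm B does, so varying those choices leaves every outcome unchanged.
Holding the reachable choices fixed and varying the unreachable ones freely already gives 2 × 2 = 4 equivalent strategies.
No other strategy reproduces this row, so those 4 are the full class: U/Mid/s/H, U/Mid/s/T, U/Mid/r/H, U/Mid/r/T.

4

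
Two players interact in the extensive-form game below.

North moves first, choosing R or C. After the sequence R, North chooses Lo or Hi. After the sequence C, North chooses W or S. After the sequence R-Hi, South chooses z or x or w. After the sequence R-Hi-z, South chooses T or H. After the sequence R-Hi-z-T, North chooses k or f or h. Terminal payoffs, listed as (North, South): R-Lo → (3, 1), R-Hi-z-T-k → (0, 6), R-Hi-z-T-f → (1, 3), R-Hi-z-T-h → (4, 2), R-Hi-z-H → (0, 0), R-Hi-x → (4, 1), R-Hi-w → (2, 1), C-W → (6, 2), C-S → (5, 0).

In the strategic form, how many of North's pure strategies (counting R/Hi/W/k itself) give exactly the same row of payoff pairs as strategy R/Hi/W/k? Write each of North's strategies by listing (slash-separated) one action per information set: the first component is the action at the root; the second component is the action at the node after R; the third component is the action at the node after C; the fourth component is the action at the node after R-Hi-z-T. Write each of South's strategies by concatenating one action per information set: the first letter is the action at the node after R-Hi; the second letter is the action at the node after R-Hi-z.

Row for R/Hi/W/k (columns zT, zH, xT, xH, wT, wH): (0,6) (0,0) (4,1) (4,1) (2,1) (2,1).
Under R/Hi/W/k, North's choice at the node after C can never be reached regardless of what South does, so varying those choices leaves every outcome unchanged.
Holding the reachable choices fixed and varying the unreachable one freely already gives 2 equivalent strategies.
No other strategy reproduces this row, so those 2 are the full class: R/Hi/W/k, R/Hi/S/k.

2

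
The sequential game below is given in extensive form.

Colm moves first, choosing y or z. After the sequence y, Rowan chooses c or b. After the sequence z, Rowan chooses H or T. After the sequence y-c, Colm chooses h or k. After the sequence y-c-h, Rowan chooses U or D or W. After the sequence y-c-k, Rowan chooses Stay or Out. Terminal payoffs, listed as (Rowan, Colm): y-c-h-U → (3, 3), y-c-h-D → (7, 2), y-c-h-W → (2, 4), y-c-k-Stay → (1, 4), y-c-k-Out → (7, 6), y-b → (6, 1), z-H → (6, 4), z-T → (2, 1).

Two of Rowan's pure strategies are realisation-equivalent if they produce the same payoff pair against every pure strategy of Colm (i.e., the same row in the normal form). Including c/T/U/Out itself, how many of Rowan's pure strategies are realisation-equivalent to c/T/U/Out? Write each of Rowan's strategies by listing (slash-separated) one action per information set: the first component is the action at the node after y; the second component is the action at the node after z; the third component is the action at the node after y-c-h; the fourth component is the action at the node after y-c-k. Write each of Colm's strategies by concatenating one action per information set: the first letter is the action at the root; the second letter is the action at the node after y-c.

1

Row for c/T/U/Out (columns yh, yk, zh, zk): (3,3) (7,6) (2,1) (2,1).
Every one of Rowan's information sets is on the play path for some reply by Colm when Rowan follows c/T/U/Out.
Changing the action at any of them therefore changes at least one column, so only c/T/U/Out itself gives this row.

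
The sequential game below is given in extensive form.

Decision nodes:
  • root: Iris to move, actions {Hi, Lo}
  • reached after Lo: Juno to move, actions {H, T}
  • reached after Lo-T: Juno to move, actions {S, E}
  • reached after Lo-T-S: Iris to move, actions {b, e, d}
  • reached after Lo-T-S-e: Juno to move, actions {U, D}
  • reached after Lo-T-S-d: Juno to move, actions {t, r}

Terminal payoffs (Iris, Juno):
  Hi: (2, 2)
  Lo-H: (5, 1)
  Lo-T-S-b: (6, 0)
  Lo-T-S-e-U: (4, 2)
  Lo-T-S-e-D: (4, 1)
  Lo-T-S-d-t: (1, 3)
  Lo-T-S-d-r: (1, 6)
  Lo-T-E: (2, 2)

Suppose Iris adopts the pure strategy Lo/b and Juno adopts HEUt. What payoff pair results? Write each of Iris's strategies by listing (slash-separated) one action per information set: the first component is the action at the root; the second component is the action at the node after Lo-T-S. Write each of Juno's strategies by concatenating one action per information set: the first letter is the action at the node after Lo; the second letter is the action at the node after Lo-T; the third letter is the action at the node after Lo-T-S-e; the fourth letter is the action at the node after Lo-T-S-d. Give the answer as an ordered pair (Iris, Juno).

(5, 1)

Trace the play path from the root:
  Iris plays Lo
  Juno plays H at [Lo]
→ terminal payoff (5, 1).
(Iris's choice at the node after Lo-T-S is never reached on this path, so it doesn't affect the outcome.)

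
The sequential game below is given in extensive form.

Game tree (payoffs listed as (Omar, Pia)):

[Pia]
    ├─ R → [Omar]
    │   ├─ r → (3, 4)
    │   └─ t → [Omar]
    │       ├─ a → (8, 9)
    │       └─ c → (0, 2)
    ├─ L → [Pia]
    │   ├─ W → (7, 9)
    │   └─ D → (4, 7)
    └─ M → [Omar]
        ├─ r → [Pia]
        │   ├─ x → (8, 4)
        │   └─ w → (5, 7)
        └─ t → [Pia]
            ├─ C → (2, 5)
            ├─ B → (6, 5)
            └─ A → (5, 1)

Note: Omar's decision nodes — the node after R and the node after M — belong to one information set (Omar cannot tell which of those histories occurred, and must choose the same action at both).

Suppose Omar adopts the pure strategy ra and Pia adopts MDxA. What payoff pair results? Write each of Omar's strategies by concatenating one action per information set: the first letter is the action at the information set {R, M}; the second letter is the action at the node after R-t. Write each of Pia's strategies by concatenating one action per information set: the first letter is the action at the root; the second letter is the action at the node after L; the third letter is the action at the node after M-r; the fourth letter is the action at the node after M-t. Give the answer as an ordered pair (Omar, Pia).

Trace the play path from the root:
  Pia plays M
  Omar plays r at [M]
  Pia plays x at [M-r]
→ terminal payoff (8, 4).
(Omar's choice at the node after R-t is never reached on this path, so it doesn't affect the outcome.)

(8, 4)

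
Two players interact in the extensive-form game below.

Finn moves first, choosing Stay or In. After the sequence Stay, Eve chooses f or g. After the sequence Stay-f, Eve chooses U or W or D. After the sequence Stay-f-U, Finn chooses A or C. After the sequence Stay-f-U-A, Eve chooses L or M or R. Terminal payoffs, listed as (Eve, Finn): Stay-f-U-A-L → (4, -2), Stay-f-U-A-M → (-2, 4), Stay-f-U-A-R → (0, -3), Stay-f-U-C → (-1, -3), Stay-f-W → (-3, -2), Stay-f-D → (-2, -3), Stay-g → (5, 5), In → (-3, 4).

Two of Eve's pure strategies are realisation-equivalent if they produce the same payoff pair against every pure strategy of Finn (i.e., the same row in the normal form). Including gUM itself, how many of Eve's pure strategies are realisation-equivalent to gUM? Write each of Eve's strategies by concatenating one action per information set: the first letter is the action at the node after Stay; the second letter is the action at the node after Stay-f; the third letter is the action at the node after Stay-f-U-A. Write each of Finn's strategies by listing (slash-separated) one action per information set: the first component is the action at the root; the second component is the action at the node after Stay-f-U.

9

Row for gUM (columns Stay/A, Stay/C, In/A, In/C): (5,5) (5,5) (-3,4) (-3,4).
Under gUM, Eve's choice at the node after Stay-f and at the node after Stay-f-U-A can never be reached regardless of what Finn does, so varying those choices leaves every outcome unchanged.
Holding the reachable choices fixed and varying the unreachable ones freely already gives 3 × 3 = 9 equivalent strategies.
No other strategy reproduces this row, so those 9 are the full class: gUL, gUM, gUR, gWL, gWM, gWR, gDL, gDM, gDR.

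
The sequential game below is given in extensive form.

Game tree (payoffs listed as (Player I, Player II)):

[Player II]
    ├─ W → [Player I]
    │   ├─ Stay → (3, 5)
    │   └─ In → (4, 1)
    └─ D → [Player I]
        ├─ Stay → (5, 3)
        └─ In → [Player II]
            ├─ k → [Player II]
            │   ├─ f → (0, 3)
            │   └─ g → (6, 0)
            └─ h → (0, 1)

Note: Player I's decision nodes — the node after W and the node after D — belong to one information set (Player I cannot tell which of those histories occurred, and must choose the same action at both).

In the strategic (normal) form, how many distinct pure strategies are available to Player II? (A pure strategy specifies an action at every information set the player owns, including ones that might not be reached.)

8

Player II owns the root with actions {W, D} — two choices.
Player II owns the node after D-In with actions {k, h} — two choices.
Player II owns the node after D-In-k with actions {f, g} — two choices.
A pure strategy fixes one action at each information set independently, so the count is the product 2 × 2 × 2 = 8.
(For reference, Player I has 2 pure strategies, giving a 8×2 normal-form matrix.)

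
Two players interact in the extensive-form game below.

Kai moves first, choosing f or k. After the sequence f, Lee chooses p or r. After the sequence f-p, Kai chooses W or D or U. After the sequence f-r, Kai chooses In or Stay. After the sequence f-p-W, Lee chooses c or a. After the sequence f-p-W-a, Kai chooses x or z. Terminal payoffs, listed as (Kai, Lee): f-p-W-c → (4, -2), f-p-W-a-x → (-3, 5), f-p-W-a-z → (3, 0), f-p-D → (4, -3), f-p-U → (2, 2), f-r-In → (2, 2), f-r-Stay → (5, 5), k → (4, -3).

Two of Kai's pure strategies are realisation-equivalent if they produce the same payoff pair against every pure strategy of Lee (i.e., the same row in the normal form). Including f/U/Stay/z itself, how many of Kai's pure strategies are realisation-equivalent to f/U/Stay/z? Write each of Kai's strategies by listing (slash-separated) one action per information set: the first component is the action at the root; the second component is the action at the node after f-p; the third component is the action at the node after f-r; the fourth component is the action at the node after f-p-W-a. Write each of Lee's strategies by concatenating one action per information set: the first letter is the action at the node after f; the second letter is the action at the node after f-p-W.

2

Row for f/U/Stay/z (columns pc, pa, rc, ra): (2,2) (2,2) (5,5) (5,5).
Under f/U/Stay/z, Kai's choice at the node after f-p-W-a can never be reached regardless of what Lee does, so varying those choices leaves every outcome unchanged.
Holding the reachable choices fixed and varying the unreachable one freely already gives 2 equivalent strategies.
No other strategy reproduces this row, so those 2 are the full class: f/U/Stay/x, f/U/Stay/z.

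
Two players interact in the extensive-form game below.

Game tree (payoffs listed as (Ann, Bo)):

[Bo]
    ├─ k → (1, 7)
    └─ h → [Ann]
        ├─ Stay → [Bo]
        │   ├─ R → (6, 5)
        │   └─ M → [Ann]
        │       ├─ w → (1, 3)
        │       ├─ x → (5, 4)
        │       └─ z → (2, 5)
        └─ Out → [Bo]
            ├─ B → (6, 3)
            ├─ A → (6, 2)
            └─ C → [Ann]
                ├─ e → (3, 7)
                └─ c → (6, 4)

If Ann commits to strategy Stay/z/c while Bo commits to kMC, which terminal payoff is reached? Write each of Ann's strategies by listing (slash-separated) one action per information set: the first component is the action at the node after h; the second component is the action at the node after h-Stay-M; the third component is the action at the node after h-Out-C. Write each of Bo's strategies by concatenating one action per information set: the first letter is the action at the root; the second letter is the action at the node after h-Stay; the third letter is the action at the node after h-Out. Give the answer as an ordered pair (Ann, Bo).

(1, 7)

Trace the play path from the root:
  Bo plays k
→ terminal payoff (1, 7).
(Ann's choice at the node after h is never reached on this path, so it doesn't affect the outcome.)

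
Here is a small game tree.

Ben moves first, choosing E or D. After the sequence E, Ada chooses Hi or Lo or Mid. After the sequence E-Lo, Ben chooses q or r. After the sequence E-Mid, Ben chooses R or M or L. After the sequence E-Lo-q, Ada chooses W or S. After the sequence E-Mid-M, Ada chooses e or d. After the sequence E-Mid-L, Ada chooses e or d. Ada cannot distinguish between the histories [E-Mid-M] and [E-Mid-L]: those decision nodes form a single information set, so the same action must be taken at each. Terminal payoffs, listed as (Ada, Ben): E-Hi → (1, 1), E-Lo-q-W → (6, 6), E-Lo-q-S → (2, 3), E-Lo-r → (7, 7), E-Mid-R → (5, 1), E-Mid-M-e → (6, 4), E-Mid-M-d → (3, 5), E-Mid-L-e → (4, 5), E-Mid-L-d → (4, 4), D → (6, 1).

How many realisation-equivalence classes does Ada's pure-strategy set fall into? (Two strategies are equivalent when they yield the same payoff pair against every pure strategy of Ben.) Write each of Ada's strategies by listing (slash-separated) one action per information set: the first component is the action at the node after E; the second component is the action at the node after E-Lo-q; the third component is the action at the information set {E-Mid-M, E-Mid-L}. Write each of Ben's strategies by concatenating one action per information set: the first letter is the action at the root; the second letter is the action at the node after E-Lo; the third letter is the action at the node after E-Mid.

5

Ada has 12 pure strategies: Hi/W/e, Hi/W/d, Hi/S/e, Hi/S/d, Lo/W/e, Lo/W/d, Lo/S/e, Lo/S/d, Mid/W/e, Mid/W/d, Mid/S/e, Mid/S/d. Columns: EqR, EqM, EqL, ErR, ErM, ErL, DqR, DqM, DqL, DrR, DrM, DrL.
{Hi/W/e, Hi/W/d, Hi/S/e, Hi/S/d} → row (1,1) (1,1) (1,1) (1,1) (1,1) (1,1) (6,1) (6,1) (6,1) (6,1) (6,1) (6,1)
{Lo/W/e, Lo/W/d} → row (6,6) (6,6) (6,6) (7,7) (7,7) (7,7) (6,1) (6,1) (6,1) (6,1) (6,1) (6,1)
{Lo/S/e, Lo/S/d} → row (2,3) (2,3) (2,3) (7,7) (7,7) (7,7) (6,1) (6,1) (6,1) (6,1) (6,1) (6,1)
{Mid/W/e, Mid/S/e} → row (5,1) (6,4) (4,5) (5,1) (6,4) (4,5) (6,1) (6,1) (6,1) (6,1) (6,1) (6,1)
{Mid/W/d, Mid/S/d} → row (5,1) (3,5) (4,4) (5,1) (3,5) (4,4) (6,1) (6,1) (6,1) (6,1) (6,1) (6,1)
That's 5 distinct rows out of 12 strategies.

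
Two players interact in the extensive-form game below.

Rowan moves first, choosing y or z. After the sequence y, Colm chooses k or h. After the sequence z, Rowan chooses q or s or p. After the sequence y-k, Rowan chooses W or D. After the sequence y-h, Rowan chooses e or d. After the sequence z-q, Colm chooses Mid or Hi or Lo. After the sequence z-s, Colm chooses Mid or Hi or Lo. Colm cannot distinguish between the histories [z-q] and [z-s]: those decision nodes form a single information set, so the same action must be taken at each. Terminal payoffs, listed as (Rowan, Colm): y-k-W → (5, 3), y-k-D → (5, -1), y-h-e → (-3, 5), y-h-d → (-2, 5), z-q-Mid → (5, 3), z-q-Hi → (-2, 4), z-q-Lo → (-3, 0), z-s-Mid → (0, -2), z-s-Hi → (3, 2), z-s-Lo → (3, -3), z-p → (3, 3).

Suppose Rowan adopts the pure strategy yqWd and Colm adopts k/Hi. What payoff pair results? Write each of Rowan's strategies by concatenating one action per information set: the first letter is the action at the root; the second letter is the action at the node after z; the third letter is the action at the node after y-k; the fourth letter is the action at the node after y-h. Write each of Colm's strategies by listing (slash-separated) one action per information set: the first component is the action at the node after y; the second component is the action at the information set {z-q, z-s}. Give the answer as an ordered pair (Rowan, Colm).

Trace the play path from the root:
  Rowan plays y
  Colm plays k at [y]
  Rowan plays W at [y-k]
→ terminal payoff (5, 3).
(Rowan's choice at the node after z is never reached on this path, so it doesn't affect the outcome.)

(5, 3)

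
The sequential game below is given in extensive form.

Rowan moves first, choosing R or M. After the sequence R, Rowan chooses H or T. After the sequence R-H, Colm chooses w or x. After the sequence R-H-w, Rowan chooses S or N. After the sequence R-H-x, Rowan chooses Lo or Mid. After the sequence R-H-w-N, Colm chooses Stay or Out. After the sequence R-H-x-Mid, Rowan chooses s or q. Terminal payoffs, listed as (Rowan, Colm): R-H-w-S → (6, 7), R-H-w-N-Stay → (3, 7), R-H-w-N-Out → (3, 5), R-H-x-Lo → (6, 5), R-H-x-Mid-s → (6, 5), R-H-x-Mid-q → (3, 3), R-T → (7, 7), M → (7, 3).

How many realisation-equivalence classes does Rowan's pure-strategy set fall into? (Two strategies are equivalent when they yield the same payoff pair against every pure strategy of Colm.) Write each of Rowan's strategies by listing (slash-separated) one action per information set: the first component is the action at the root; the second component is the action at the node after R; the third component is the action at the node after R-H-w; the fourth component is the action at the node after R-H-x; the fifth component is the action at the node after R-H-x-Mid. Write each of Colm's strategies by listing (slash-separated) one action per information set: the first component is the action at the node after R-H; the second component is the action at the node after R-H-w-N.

Rowan has 32 pure strategies: R/H/S/Lo/s, R/H/S/Lo/q, R/H/S/Mid/s, R/H/S/Mid/q, R/H/N/Lo/s, R/H/N/Lo/q, R/H/N/Mid/s, R/H/N/Mid/q, R/T/S/Lo/s, R/T/S/Lo/q, R/T/S/Mid/s, R/T/S/Mid/q, R/T/N/Lo/s, R/T/N/Lo/q, R/T/N/Mid/s, R/T/N/Mid/q, M/H/S/Lo/s, M/H/S/Lo/q, M/H/S/Mid/s, M/H/S/Mid/q, M/H/N/Lo/s, M/H/N/Lo/q, M/H/N/Mid/s, M/H/N/Mid/q, M/T/S/Lo/s, M/T/S/Lo/q, M/T/S/Mid/s, M/T/S/Mid/q, M/T/N/Lo/s, M/T/N/Lo/q, M/T/N/Mid/s, M/T/N/Mid/q. Columns: w/Stay, w/Out, x/Stay, x/Out.
{R/H/S/Lo/s, R/H/S/Lo/q, R/H/S/Mid/s} → row (6,7) (6,7) (6,5) (6,5)
{R/H/S/Mid/q} → row (6,7) (6,7) (3,3) (3,3)
{R/H/N/Lo/s, R/H/N/Lo/q, R/H/N/Mid/s} → row (3,7) (3,5) (6,5) (6,5)
{R/H/N/Mid/q} → row (3,7) (3,5) (3,3) (3,3)
{R/T/S/Lo/s, R/T/S/Lo/q, R/T/S/Mid/s, R/T/S/Mid/q, R/T/N/Lo/s, R/T/N/Lo/q, R/T/N/Mid/s, R/T/N/Mid/q} → row (7,7) (7,7) (7,7) (7,7)
{M/H/S/Lo/s, M/H/S/Lo/q, M/H/S/Mid/s, M/H/S/Mid/q, M/H/N/Lo/s, M/H/N/Lo/q, M/H/N/Mid/s, M/H/N/Mid/q, M/T/S/Lo/s, M/T/S/Lo/q, M/T/S/Mid/s, M/T/S/Mid/q, M/T/N/Lo/s, M/T/N/Lo/q, M/T/N/Mid/s, M/T/N/Mid/q} → row (7,3) (7,3) (7,3) (7,3)
That's 6 distinct rows out of 32 strategies.

6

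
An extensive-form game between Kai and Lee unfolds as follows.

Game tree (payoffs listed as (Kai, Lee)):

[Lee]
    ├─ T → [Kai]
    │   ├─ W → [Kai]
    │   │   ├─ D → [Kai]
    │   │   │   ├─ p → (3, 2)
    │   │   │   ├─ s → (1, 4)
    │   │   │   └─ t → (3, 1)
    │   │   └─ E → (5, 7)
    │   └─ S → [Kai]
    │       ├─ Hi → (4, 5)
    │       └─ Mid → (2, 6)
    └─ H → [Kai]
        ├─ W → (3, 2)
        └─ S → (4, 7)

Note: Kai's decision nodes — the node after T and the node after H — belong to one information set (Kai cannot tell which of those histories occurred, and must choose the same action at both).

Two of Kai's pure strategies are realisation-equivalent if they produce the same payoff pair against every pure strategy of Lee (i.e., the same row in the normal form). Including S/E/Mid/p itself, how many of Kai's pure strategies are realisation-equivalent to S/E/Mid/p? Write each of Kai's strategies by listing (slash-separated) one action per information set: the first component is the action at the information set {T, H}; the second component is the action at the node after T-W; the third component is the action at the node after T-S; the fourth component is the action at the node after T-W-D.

Row for S/E/Mid/p (columns T, H): (2,6) (4,7).
Under S/E/Mid/p, Kai's choice at the node after T-W and at the node after T-W-D can never be reached regardless of what Lee does, so varying those choices leaves every outcome unchanged.
Holding the reachable choices fixed and varying the unreachable ones freely already gives 2 × 3 = 6 equivalent strategies.
No other strategy reproduces this row, so those 6 are the full class: S/D/Mid/p, S/D/Mid/s, S/D/Mid/t, S/E/Mid/p, S/E/Mid/s, S/E/Mid/t.

6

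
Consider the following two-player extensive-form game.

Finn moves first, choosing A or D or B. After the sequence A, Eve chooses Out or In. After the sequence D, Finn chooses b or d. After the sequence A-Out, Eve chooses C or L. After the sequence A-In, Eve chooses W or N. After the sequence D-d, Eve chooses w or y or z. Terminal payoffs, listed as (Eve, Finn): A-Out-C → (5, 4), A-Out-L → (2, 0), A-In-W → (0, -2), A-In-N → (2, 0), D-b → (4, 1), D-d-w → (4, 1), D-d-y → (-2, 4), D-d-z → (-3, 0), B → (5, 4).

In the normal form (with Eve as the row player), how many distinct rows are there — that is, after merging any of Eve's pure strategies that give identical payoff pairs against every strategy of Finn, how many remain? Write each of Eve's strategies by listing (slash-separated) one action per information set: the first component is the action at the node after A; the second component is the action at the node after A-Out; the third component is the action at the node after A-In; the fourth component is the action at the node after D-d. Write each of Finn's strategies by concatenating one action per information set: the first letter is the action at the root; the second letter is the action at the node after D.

Eve has 24 pure strategies: Out/C/W/w, Out/C/W/y, Out/C/W/z, Out/C/N/w, Out/C/N/y, Out/C/N/z, Out/L/W/w, Out/L/W/y, Out/L/W/z, Out/L/N/w, Out/L/N/y, Out/L/N/z, In/C/W/w, In/C/W/y, In/C/W/z, In/C/N/w, In/C/N/y, In/C/N/z, In/L/W/w, In/L/W/y, In/L/W/z, In/L/N/w, In/L/N/y, In/L/N/z. Columns: Ab, Ad, Db, Dd, Bb, Bd.
{Out/C/W/w, Out/C/N/w} → row (5,4) (5,4) (4,1) (4,1) (5,4) (5,4)
{Out/C/W/y, Out/C/N/y} → row (5,4) (5,4) (4,1) (-2,4) (5,4) (5,4)
{Out/C/W/z, Out/C/N/z} → row (5,4) (5,4) (4,1) (-3,0) (5,4) (5,4)
{Out/L/W/w, Out/L/N/w, In/C/N/w, In/L/N/w} → row (2,0) (2,0) (4,1) (4,1) (5,4) (5,4)
{Out/L/W/y, Out/L/N/y, In/C/N/y, In/L/N/y} → row (2,0) (2,0) (4,1) (-2,4) (5,4) (5,4)
{Out/L/W/z, Out/L/N/z, In/C/N/z, In/L/N/z} → row (2,0) (2,0) (4,1) (-3,0) (5,4) (5,4)
{In/C/W/w, In/L/W/w} → row (0,-2) (0,-2) (4,1) (4,1) (5,4) (5,4)
{In/C/W/y, In/L/W/y} → row (0,-2) (0,-2) (4,1) (-2,4) (5,4) (5,4)
{In/C/W/z, In/L/W/z} → row (0,-2) (0,-2) (4,1) (-3,0) (5,4) (5,4)
That's 9 distinct rows out of 24 strategies.

9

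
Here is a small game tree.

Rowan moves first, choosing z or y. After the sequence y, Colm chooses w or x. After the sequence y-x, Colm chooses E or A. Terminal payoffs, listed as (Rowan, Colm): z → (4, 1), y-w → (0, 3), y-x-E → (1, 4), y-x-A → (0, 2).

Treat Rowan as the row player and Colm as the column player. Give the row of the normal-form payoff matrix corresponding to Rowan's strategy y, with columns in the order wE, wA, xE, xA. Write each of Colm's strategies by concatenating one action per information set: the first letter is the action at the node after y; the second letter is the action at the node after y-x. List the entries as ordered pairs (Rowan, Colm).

(0,3) (0,3) (1,4) (0,2)

vs wE: Rowan plays y → Colm plays w at [y] → (0, 3)
vs wA: Rowan plays y → Colm plays w at [y] → (0, 3)
vs xE: Rowan plays y → Colm plays x at [y] → Colm plays E at [y-x] → (1, 4)
vs xA: Rowan plays y → Colm plays x at [y] → Colm plays A at [y-x] → (0, 2)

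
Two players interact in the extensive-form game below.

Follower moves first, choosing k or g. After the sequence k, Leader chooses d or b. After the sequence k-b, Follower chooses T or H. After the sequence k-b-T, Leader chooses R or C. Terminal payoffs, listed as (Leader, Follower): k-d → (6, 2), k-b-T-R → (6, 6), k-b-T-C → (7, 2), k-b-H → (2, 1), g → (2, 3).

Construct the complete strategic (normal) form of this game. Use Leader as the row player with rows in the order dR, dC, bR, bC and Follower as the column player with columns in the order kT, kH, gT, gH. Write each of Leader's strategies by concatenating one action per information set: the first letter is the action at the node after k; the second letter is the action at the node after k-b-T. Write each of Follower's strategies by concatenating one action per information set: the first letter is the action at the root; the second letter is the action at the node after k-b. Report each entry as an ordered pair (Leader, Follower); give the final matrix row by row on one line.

dR: (6,2) (6,2) (2,3) (2,3) | dC: (6,2) (6,2) (2,3) (2,3) | bR: (6,6) (2,1) (2,3) (2,3) | bC: (7,2) (2,1) (2,3) (2,3)

           kT       kH       gT       gH
  dR    (6,2)    (6,2)    (2,3)    (2,3)
  dC    (6,2)    (6,2)    (2,3)    (2,3)
  bR    (6,6)    (2,1)    (2,3)    (2,3)
  bC    (7,2)    (2,1)    (2,3)    (2,3)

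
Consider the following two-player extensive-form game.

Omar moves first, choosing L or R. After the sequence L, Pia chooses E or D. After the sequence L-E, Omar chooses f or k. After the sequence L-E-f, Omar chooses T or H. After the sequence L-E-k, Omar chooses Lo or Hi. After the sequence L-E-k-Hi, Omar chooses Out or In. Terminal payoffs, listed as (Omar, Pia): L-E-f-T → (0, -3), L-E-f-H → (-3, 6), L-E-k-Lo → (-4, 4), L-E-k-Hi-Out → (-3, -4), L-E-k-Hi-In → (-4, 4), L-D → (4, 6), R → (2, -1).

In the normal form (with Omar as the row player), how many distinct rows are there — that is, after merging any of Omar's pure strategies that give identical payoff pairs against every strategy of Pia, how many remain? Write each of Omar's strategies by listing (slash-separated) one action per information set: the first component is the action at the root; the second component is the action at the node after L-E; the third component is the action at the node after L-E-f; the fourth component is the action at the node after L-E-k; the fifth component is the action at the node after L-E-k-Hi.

5

Omar has 32 pure strategies: L/f/T/Lo/Out, L/f/T/Lo/In, L/f/T/Hi/Out, L/f/T/Hi/In, L/f/H/Lo/Out, L/f/H/Lo/In, L/f/H/Hi/Out, L/f/H/Hi/In, L/k/T/Lo/Out, L/k/T/Lo/In, L/k/T/Hi/Out, L/k/T/Hi/In, L/k/H/Lo/Out, L/k/H/Lo/In, L/k/H/Hi/Out, L/k/H/Hi/In, R/f/T/Lo/Out, R/f/T/Lo/In, R/f/T/Hi/Out, R/f/T/Hi/In, R/f/H/Lo/Out, R/f/H/Lo/In, R/f/H/Hi/Out, R/f/H/Hi/In, R/k/T/Lo/Out, R/k/T/Lo/In, R/k/T/Hi/Out, R/k/T/Hi/In, R/k/H/Lo/Out, R/k/H/Lo/In, R/k/H/Hi/Out, R/k/H/Hi/In. Columns: E, D.
{L/f/T/Lo/Out, L/f/T/Lo/In, L/f/T/Hi/Out, L/f/T/Hi/In} → row (0,-3) (4,6)
{L/f/H/Lo/Out, L/f/H/Lo/In, L/f/H/Hi/Out, L/f/H/Hi/In} → row (-3,6) (4,6)
{L/k/T/Lo/Out, L/k/T/Lo/In, L/k/T/Hi/In, L/k/H/Lo/Out, L/k/H/Lo/In, L/k/H/Hi/In} → row (-4,4) (4,6)
{L/k/T/Hi/Out, L/k/H/Hi/Out} → row (-3,-4) (4,6)
{R/f/T/Lo/Out, R/f/T/Lo/In, R/f/T/Hi/Out, R/f/T/Hi/In, R/f/H/Lo/Out, R/f/H/Lo/In, R/f/H/Hi/Out, R/f/H/Hi/In, R/k/T/Lo/Out, R/k/T/Lo/In, R/k/T/Hi/Out, R/k/T/Hi/In, R/k/H/Lo/Out, R/k/H/Lo/In, R/k/H/Hi/Out, R/k/H/Hi/In} → row (2,-1) (2,-1)
That's 5 distinct rows out of 32 strategies.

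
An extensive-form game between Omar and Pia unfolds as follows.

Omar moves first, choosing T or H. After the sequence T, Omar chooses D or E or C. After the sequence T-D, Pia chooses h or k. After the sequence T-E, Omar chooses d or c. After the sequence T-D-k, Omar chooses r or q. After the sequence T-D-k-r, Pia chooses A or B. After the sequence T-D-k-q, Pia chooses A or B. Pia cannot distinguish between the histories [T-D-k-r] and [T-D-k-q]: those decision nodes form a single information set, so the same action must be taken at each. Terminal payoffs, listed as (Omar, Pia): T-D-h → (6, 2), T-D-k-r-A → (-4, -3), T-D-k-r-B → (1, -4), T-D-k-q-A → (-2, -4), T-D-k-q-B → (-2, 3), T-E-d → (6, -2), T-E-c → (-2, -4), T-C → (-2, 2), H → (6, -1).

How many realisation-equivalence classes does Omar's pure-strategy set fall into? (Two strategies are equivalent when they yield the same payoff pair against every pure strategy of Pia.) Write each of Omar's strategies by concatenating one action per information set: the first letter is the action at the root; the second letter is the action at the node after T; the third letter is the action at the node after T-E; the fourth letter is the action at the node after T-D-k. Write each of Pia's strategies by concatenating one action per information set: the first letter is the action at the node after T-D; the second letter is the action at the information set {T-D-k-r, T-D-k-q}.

6

Omar has 24 pure strategies: TDdr, TDdq, TDcr, TDcq, TEdr, TEdq, TEcr, TEcq, TCdr, TCdq, TCcr, TCcq, HDdr, HDdq, HDcr, HDcq, HEdr, HEdq, HEcr, HEcq, HCdr, HCdq, HCcr, HCcq. Columns: hA, hB, kA, kB.
{TDdr, TDcr} → row (6,2) (6,2) (-4,-3) (1,-4)
{TDdq, TDcq} → row (6,2) (6,2) (-2,-4) (-2,3)
{TEdr, TEdq} → row (6,-2) (6,-2) (6,-2) (6,-2)
{TEcr, TEcq} → row (-2,-4) (-2,-4) (-2,-4) (-2,-4)
{TCdr, TCdq, TCcr, TCcq} → row (-2,2) (-2,2) (-2,2) (-2,2)
{HDdr, HDdq, HDcr, HDcq, HEdr, HEdq, HEcr, HEcq, HCdr, HCdq, HCcr, HCcq} → row (6,-1) (6,-1) (6,-1) (6,-1)
That's 6 distinct rows out of 24 strategies.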